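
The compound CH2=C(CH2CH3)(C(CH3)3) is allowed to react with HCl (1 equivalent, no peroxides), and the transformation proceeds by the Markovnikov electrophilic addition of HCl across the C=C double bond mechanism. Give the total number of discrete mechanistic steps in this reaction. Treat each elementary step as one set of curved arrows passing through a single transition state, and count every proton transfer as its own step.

2

Step 1: Electrophilic addition begins with the π(C=C) electrons forming a bond to the proton of HCl. Following Markovnikov's rule, the resulting cation is tertiary. The H–Cl bond breaks heterolytically, releasing Cl⁻.
(No 1,2-shift: no single shift to an adjacent carbon would give a more stable cation.)
Step 2: Cl⁻ captures the cation: a lone pair on Cl⁻ fills the empty p orbital, producing the alkyl halide product.
Total: 2 elementary steps.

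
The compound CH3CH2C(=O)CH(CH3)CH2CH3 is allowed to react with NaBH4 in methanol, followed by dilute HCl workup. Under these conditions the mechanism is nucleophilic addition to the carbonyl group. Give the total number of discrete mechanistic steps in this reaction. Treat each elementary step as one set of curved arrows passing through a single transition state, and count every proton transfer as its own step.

Step 1: A lone pair / filled orbital on H⁻ (delivered from BH4⁻) attacks the electrophilic carbonyl carbon; the π(C=O) electrons shift onto oxygen, producing a tetrahedral alkoxide intermediate.
Step 2: Protonation of the alkoxide by dilute HCl workup furnishes an alcohol.
Total: 2 elementary steps.

2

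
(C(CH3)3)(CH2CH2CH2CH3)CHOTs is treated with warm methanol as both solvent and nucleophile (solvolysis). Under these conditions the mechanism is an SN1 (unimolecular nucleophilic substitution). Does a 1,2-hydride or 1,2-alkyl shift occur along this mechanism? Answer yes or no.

yes

The first-formed carbocation is secondary.
The adjacent tert-butyl carbon has no hydrogen but bears methyl groups; migration of one methyl with its bonding pair (a 1,2-methyl shift) places the charge on a tertiary centre.
Tertiary is more stable than secondary, so the shift occurs.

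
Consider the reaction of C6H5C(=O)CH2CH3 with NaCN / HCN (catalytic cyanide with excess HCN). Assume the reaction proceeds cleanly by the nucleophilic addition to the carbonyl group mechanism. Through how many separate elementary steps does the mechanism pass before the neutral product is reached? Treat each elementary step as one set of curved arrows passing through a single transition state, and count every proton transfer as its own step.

Step 1: Nucleophilic addition: CN⁻ adds to the carbonyl carbon, pushing the π(C=O) electron pair onto oxygen and giving a tetrahedral alkoxide.
Step 2: The alkoxide is protonated in situ by undissociated HCN, yielding a cyanohydrin; the CN⁻ so formed carries on the cycle.
Total: 2 elementary steps.

2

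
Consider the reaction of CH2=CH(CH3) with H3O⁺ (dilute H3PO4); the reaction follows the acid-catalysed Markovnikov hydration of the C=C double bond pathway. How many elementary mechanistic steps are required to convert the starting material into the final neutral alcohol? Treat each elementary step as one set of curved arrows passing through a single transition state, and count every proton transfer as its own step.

3

Step 1: Protonation of the alkene by H3O⁺: the π bond acts as the nucleophile and picks up H⁺, giving the more stable (Markovnikov) secondary carbocation. H2O is released.
(No 1,2-shift: no single shift to an adjacent carbon would give a more stable cation.)
Step 2: Water acts as the nucleophile: an oxygen lone pair bonds to the cationic carbon, giving an oxonium-ion intermediate.
Step 3: Deprotonation of the oxonium ion by a water molecule delivers the neutral alcohol and regenerates the acid catalyst.
Total: 3 elementary steps.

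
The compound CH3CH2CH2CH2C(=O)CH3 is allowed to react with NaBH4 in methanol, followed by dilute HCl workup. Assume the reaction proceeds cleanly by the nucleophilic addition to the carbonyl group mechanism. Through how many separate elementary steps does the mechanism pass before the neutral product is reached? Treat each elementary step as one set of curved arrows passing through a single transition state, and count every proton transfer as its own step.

2

Step 1: A lone pair / filled orbital on H⁻ (delivered from BH4⁻) attacks the electrophilic carbonyl carbon; the π(C=O) electrons shift onto oxygen, producing a tetrahedral alkoxide intermediate.
Step 2: Protonation of the alkoxide by dilute HCl workup furnishes an alcohol.
Total: 2 elementary steps.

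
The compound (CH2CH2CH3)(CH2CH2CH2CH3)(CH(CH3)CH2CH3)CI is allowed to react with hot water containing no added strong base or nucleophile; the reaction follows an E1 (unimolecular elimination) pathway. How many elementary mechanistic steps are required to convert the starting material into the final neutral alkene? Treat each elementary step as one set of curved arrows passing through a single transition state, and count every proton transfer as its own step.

2

Step 1: Unassisted departure of I⁻ (taking the C–I bonding pair) generates a tertiary carbocation.
(No 1,2-shift: no single shift to an adjacent carbon would give a more stable cation.)
Step 2: A weak base (a water molecule from the solvent) removes a proton from a carbon adjacent to the cationic centre; the electrons of that C–H bond become the new π(C=C) bond, giving the alkene.
Total: 2 elementary steps.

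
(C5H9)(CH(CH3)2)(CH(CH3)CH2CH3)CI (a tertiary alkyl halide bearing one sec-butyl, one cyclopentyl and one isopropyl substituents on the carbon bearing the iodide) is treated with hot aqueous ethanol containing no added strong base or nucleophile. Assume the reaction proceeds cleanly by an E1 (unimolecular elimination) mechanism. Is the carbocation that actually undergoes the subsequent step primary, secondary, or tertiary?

Step 1: Ionisation: the C–I σ-bond cleaves heterolytically; both bonding electrons depart with I⁻, leaving a tertiary carbocation at the α-carbon.
No single 1,2-shift to an adjacent carbon would give a more-substituted cation, so no rearrangement occurs.

tertiary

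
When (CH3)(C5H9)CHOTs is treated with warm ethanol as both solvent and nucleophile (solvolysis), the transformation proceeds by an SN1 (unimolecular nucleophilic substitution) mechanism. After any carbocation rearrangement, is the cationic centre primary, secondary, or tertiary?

Step 1: Unassisted departure of TsO⁻ (taking the C–O bonding pair) generates a secondary carbocation.
Step 2: A hydride (H with its bonding pair) migrates from the adjacent cyclopentyl carbon to the cationic centre — a 1,2-hydride shift — upgrading the secondary cation to a tertiary one.
The cation rearranges from secondary to tertiary via a 1,2-hydride shift from the adjacent cyclopentyl carbon; the tertiary cation is what reacts next.

tertiary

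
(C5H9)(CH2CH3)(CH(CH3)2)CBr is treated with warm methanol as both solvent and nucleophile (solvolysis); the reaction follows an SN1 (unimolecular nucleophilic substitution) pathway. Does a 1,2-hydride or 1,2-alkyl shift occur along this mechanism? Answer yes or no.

The first-formed carbocation is tertiary.
No single 1,2-shift to an adjacent carbon would produce a more-substituted cation than the one already present, so no rearrangement occurs.

no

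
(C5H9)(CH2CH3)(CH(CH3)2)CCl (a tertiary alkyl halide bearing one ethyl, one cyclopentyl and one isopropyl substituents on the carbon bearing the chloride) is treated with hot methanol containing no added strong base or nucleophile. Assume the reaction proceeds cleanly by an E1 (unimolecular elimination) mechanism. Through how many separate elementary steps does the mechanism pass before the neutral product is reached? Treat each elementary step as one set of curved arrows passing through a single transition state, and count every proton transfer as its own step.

2

Step 1: Rate-determining heterolysis of the C–Cl bond gives Cl⁻ and a tertiary carbocation.
(No 1,2-shift: no single shift to an adjacent carbon would give a more stable cation.)
Step 2: A weak base (a methanol molecule from the solvent) removes a proton from a carbon adjacent to the cationic centre; the electrons of that C–H bond become the new π(C=C) bond, giving the alkene.
Total: 2 elementary steps.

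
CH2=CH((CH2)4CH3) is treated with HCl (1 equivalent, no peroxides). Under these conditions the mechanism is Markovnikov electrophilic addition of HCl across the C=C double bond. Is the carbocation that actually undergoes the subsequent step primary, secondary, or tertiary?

Step 1: Protonation of the alkene by HCl: the π bond acts as the nucleophile and picks up H⁺, giving the more stable (Markovnikov) secondary carbocation. The H–Cl bond breaks heterolytically, releasing Cl⁻.
No single 1,2-shift to an adjacent carbon would give a more-substituted cation, so no rearrangement occurs.

secondary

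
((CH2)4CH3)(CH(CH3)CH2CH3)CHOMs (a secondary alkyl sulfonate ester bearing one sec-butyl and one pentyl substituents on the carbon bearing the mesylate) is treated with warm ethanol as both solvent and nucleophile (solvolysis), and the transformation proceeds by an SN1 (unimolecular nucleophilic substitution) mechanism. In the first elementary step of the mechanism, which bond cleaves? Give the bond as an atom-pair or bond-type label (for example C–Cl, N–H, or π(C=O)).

Step 1: Rate-determining heterolysis of the C–O bond gives MsO⁻ and a secondary carbocation.
The bond broken in this step is the C–O bond.

C–O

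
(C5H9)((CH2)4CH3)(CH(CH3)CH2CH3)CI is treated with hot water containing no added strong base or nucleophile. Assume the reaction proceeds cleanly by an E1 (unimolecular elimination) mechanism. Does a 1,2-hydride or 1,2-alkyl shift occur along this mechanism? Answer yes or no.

no

The first-formed carbocation is tertiary.
No single 1,2-shift to an adjacent carbon would produce a more-substituted cation than the one already present, so no rearrangement occurs.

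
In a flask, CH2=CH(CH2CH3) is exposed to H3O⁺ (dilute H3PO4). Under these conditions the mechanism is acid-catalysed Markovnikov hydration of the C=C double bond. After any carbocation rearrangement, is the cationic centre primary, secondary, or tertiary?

secondary

Step 1: Electrophilic addition begins with the π(C=C) electrons forming a bond to the proton of H3O⁺. Following Markovnikov's rule, the resulting cation is secondary. H2O is released.
No single 1,2-shift to an adjacent carbon would give a more-substituted cation, so no rearrangement occurs.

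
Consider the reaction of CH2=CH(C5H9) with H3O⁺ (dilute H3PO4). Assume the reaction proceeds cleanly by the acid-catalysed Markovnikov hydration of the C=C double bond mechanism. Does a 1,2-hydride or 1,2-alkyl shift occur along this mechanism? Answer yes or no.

The first-formed carbocation is secondary.
The adjacent cyclopentyl carbon already bears 2 other carbon substituents and has a hydrogen to migrate; after a 1,2-hydride shift from that carbon the positive charge sits on a tertiary centre.
Tertiary is more stable than secondary, so the shift occurs.

yes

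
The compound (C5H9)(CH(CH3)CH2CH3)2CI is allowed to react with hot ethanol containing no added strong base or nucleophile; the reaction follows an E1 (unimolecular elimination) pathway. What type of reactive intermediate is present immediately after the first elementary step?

Step 1: Unassisted departure of I⁻ (taking the C–I bonding pair) generates a tertiary carbocation.
After step 1 the species present is a tertiary carbocation.

tertiary carbocation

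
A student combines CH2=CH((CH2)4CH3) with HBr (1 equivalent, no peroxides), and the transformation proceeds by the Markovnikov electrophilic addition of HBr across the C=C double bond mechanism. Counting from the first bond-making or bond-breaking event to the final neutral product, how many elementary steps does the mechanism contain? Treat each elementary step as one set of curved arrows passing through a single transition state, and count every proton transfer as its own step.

Step 1: The π electrons of the C=C bond attack a proton of HBr; Markovnikov addition places the new C–H on the less-substituted alkene carbon, so the positive charge ends up on the more-substituted carbon — a secondary carbocation. The H–Br bond breaks heterolytically, releasing Br⁻.
(No 1,2-shift: no single shift to an adjacent carbon would give a more stable cation.)
Step 2: The Br⁻ anion donates a lone pair to the carbocation, forming the new C–Br σ-bond and giving the neutral alkyl halide.
Total: 2 elementary steps.

2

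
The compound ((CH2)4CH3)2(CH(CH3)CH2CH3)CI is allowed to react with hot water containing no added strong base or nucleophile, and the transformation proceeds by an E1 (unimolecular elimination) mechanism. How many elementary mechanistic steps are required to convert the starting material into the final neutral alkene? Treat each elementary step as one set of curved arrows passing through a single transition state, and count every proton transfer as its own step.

2

Step 1: Unassisted departure of I⁻ (taking the C–I bonding pair) generates a tertiary carbocation.
(No 1,2-shift: no single shift to an adjacent carbon would give a more stable cation.)
Step 2: A weak base (a water molecule from the solvent) removes a proton from a carbon adjacent to the cationic centre; the electrons of that C–H bond become the new π(C=C) bond, giving the alkene.
Total: 2 elementary steps.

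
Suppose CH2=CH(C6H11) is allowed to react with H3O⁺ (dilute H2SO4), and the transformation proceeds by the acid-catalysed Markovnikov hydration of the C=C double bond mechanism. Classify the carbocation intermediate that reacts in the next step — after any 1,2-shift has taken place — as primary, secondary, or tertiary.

Step 1: The π electrons of the C=C bond attack a proton of H3O⁺; Markovnikov addition places the new C–H on the less-substituted alkene carbon, so the positive charge ends up on the more-substituted carbon — a secondary carbocation. H2O is released.
Step 2: A hydride (H with its bonding pair) migrates from the adjacent cyclohexyl carbon to the cationic centre — a 1,2-hydride shift — upgrading the secondary cation to a tertiary one.
The cation rearranges from secondary to tertiary via a 1,2-hydride shift from the adjacent cyclohexyl carbon; the tertiary cation is what reacts next.

tertiary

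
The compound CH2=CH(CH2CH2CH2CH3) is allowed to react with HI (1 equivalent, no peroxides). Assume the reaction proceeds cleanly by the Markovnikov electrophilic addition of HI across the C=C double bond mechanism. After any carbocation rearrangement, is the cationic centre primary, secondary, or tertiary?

Step 1: The π electrons of the C=C bond attack a proton of HI; Markovnikov addition places the new C–H on the less-substituted alkene carbon, so the positive charge ends up on the more-substituted carbon — a secondary carbocation. The H–I bond breaks heterolytically, releasing I⁻.
No single 1,2-shift to an adjacent carbon would give a more-substituted cation, so no rearrangement occurs.

secondary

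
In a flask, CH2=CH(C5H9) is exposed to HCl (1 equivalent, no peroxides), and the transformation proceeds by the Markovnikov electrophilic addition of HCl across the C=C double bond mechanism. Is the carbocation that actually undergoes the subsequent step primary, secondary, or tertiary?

Step 1: The π electrons of the C=C bond attack a proton of HCl; Markovnikov addition places the new C–H on the less-substituted alkene carbon, so the positive charge ends up on the more-substituted carbon — a secondary carbocation. The H–Cl bond breaks heterolytically, releasing Cl⁻.
Step 2: Carbocation rearrangement: a 1,2-hydride shift from the adjacent cyclopentyl carbon converts the initially-formed secondary cation into the more stable tertiary cation.
The cation rearranges from secondary to tertiary via a 1,2-hydride shift from the adjacent cyclopentyl carbon; the tertiary cation is what reacts next.

tertiary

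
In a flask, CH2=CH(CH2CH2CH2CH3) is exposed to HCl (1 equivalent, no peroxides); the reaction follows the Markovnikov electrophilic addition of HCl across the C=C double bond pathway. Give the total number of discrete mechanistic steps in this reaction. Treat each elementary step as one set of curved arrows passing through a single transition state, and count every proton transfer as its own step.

Step 1: Protonation of the alkene by HCl: the π bond acts as the nucleophile and picks up H⁺, giving the more stable (Markovnikov) secondary carbocation. The H–Cl bond breaks heterolytically, releasing Cl⁻.
(No 1,2-shift: no single shift to an adjacent carbon would give a more stable cation.)
Step 2: The Cl⁻ anion donates a lone pair to the carbocation, forming the new C–Cl σ-bond and giving the neutral alkyl halide.
Total: 2 elementary steps.

2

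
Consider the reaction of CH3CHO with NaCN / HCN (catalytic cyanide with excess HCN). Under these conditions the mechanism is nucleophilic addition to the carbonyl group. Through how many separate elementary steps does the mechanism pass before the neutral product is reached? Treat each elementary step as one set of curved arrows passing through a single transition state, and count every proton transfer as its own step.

2

Step 1: Nucleophilic addition: CN⁻ adds to the carbonyl carbon, pushing the π(C=O) electron pair onto oxygen and giving a tetrahedral alkoxide.
Step 2: The alkoxide is protonated in situ by undissociated HCN, yielding a cyanohydrin; the CN⁻ so formed carries on the cycle.
Total: 2 elementary steps.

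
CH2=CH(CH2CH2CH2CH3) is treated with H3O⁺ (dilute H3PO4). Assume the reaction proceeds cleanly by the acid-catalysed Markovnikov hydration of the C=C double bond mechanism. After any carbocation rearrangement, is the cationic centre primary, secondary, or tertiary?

secondary

Step 1: The π electrons of the C=C bond attack a proton of H3O⁺; Markovnikov addition places the new C–H on the less-substituted alkene carbon, so the positive charge ends up on the more-substituted carbon — a secondary carbocation. H2O is released.
No single 1,2-shift to an adjacent carbon would give a more-substituted cation, so no rearrangement occurs.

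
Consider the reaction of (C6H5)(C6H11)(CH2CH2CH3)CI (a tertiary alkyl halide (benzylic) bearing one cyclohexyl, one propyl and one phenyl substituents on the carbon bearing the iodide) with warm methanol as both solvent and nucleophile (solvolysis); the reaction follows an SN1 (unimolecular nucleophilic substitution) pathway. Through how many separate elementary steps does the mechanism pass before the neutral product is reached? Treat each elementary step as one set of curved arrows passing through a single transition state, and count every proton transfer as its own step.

3

Step 1: The C–I bond breaks with both electrons going to the iodide; I⁻ leaves and a tertiary carbocation remains.
(No 1,2-shift: no single shift to an adjacent carbon would give a more stable cation.)
Step 2: A lone pair on the oxygen of CH3OH attacks the carbocation, forming a new C–O σ-bond and an oxonium ion.
Step 3: Proton transfer from the O–H of the oxonium ion to a solvent molecule delivers the neutral ether.
Total: 3 elementary steps.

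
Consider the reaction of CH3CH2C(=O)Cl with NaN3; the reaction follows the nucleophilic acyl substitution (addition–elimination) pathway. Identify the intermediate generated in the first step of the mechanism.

Step 1: A lone pair on the N of N3⁻ attacks the electrophilic acyl carbon; the π(C=O) electrons move onto oxygen, giving a tetrahedral intermediate.
After step 1 the species present is a tetrahedral intermediate.

tetrahedral intermediate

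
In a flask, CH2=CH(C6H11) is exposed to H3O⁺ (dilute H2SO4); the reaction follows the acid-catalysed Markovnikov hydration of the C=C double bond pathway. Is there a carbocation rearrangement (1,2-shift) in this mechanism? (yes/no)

The first-formed carbocation is secondary.
The adjacent cyclohexyl carbon already bears 2 other carbon substituents and has a hydrogen to migrate; after a 1,2-hydride shift from that carbon the positive charge sits on a tertiary centre.
Tertiary is more stable than secondary, so the shift occurs.

yes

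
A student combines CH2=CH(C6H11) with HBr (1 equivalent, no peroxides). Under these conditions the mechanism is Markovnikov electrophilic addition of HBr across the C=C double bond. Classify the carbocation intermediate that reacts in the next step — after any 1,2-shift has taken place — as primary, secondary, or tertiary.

tertiary

Step 1: Electrophilic addition begins with the π(C=C) electrons forming a bond to the proton of HBr. Following Markovnikov's rule, the resulting cation is secondary. The H–Br bond breaks heterolytically, releasing Br⁻.
Step 2: Carbocation rearrangement: a 1,2-hydride shift from the adjacent cyclohexyl carbon converts the initially-formed secondary cation into the more stable tertiary cation.
The cation rearranges from secondary to tertiary via a 1,2-hydride shift from the adjacent cyclohexyl carbon; the tertiary cation is what reacts next.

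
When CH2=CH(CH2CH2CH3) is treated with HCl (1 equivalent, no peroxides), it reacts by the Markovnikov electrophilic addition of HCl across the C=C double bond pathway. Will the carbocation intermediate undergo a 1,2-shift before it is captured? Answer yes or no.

no

The first-formed carbocation is secondary.
No single 1,2-shift to an adjacent carbon would produce a more-substituted cation than the one already present, so no rearrangement occurs.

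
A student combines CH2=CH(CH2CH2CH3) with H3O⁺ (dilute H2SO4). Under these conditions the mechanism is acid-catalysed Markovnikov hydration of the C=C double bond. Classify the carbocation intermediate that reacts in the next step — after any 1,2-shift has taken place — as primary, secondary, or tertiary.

Step 1: Electrophilic addition begins with the π(C=C) electrons forming a bond to the proton of H3O⁺. Following Markovnikov's rule, the resulting cation is secondary. H2O is released.
No single 1,2-shift to an adjacent carbon would give a more-substituted cation, so no rearrangement occurs.

secondary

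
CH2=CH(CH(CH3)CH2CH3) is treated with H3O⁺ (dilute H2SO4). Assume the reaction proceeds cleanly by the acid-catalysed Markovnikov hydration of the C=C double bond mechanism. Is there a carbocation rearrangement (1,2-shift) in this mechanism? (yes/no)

yes

The first-formed carbocation is secondary.
The adjacent sec-butyl carbon already bears 2 other carbon substituents and has a hydrogen to migrate; after a 1,2-hydride shift from that carbon the positive charge sits on a tertiary centre.
Tertiary is more stable than secondary, so the shift occurs.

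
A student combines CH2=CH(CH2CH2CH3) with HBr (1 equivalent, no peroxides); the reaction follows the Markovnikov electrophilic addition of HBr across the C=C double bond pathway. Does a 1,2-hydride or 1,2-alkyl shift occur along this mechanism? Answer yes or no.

The first-formed carbocation is secondary.
No single 1,2-shift to an adjacent carbon would produce a more-substituted cation than the one already present, so no rearrangement occurs.

no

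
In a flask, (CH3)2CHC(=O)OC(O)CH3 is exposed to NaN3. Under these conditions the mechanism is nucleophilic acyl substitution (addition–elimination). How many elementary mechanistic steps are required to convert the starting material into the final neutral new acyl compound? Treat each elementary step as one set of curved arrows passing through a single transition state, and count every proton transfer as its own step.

2

Step 1: A lone pair on the N of N3⁻ attacks the electrophilic acyl carbon; the π(C=O) electrons move onto oxygen, giving a tetrahedral intermediate.
Step 2: Collapse of the tetrahedral intermediate: the alkoxide oxygen pushes its lone pair back to re-form C=O while CH3CO2⁻ leaves.
Total: 2 elementary steps.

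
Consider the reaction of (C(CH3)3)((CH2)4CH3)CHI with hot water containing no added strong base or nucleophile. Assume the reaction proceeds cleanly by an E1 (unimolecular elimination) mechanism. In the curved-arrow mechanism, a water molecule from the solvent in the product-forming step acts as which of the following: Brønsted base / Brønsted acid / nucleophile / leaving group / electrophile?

Step 3: A weak base (a water molecule from the solvent) removes a proton from a carbon adjacent to the cationic centre; the electrons of that C–H bond become the new π(C=C) bond, giving the alkene.
A water molecule from the solvent in the product-forming step accepts a proton in a proton-transfer step — a Brønsted base.

Brønsted base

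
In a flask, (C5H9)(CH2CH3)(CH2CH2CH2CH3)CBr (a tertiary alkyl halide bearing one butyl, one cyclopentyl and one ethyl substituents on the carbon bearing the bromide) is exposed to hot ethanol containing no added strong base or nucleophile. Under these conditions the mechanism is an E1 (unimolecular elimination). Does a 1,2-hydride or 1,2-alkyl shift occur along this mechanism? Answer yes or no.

The first-formed carbocation is tertiary.
No single 1,2-shift to an adjacent carbon would produce a more-substituted cation than the one already present, so no rearrangement occurs.

no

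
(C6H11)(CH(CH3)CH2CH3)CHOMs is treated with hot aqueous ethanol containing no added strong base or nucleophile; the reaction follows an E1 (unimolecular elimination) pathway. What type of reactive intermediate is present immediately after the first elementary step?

secondary carbocation

Step 1: Rate-determining heterolysis of the C–O bond gives MsO⁻ and a secondary carbocation.
After step 1 the species present is a secondary carbocation.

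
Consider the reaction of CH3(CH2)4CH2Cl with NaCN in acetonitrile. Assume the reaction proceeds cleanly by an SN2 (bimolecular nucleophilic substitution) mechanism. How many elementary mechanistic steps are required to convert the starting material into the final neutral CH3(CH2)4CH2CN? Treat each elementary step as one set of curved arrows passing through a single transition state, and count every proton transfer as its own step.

Step 1: The cyanide nucleophile donates a lone pair from C to the α-carbon in a backside attack; simultaneously the C–Cl σ-bond breaks and both of its electrons leave with Cl⁻. One concerted step with inversion of configuration.
Total: 1 elementary step.

1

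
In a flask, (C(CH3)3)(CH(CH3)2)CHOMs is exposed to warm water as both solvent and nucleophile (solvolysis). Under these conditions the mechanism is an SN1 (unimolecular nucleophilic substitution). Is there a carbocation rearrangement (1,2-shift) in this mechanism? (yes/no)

The first-formed carbocation is secondary.
The adjacent isopropyl carbon already bears 2 other carbon substituents and has a hydrogen to migrate; after a 1,2-hydride shift from that carbon the positive charge sits on a tertiary centre.
Tertiary is more stable than secondary, so the shift occurs.

yes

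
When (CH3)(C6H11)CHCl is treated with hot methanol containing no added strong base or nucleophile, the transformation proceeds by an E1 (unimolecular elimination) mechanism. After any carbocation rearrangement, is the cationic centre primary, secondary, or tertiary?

tertiary

Step 1: The C–Cl bond breaks with both electrons going to the chloride; Cl⁻ leaves and a secondary carbocation remains.
Step 2: Carbocation rearrangement: a 1,2-hydride shift from the adjacent cyclohexyl carbon converts the initially-formed secondary cation into the more stable tertiary cation.
The cation rearranges from secondary to tertiary via a 1,2-hydride shift from the adjacent cyclohexyl carbon; the tertiary cation is what reacts next.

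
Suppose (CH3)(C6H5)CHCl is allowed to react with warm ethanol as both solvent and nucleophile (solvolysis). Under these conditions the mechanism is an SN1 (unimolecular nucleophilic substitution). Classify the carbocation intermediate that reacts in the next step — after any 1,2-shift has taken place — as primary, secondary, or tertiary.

Step 1: The C–Cl bond breaks with both electrons going to the chloride; Cl⁻ leaves and a secondary carbocation remains.
No single 1,2-shift to an adjacent carbon would give a more-substituted cation, so no rearrangement occurs.

secondary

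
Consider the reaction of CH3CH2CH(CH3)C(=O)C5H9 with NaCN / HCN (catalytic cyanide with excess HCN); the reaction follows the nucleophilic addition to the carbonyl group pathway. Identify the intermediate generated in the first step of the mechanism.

tetrahedral alkoxide intermediate

Step 1: CN⁻ attacks the sp² carbonyl carbon; the C=O π bond breaks and the electrons end up as a lone pair on the alkoxide oxygen of the tetrahedral intermediate.
After step 1 the species present is a tetrahedral alkoxide intermediate.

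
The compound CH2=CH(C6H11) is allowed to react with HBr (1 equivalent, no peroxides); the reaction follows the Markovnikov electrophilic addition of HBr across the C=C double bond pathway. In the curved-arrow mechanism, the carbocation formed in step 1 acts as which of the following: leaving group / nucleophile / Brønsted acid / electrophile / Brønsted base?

Step 3: Br⁻ captures the cation: a lone pair on Br⁻ fills the empty p orbital, producing the alkyl halide product.
The carbocation formed in step 1 accepts an electron pair into an empty or π* orbital — it is the electrophile.

electrophile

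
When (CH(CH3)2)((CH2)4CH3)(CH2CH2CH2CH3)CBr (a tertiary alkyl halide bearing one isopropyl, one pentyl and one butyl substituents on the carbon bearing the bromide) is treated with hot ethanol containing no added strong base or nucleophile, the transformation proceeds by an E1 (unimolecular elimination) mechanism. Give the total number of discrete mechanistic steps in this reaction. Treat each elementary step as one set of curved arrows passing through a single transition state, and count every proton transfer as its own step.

Step 1: Rate-determining heterolysis of the C–Br bond gives Br⁻ and a tertiary carbocation.
(No 1,2-shift: no single shift to an adjacent carbon would give a more stable cation.)
Step 2: An ethanol molecule (solvent) deprotonates a β-carbon; as the C–H bond breaks, those electrons form the new alkene π bond.
Total: 2 elementary steps.

2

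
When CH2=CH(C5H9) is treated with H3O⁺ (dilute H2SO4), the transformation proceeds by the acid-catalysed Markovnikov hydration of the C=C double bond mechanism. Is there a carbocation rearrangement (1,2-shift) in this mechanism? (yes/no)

The first-formed carbocation is secondary.
The adjacent cyclopentyl carbon already bears 2 other carbon substituents and has a hydrogen to migrate; after a 1,2-hydride shift from that carbon the positive charge sits on a tertiary centre.
Tertiary is more stable than secondary, so the shift occurs.

yes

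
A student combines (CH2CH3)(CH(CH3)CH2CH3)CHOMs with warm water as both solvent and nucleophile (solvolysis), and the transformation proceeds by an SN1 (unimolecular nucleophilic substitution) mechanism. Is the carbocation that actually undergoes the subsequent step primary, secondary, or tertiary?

Step 1: Unassisted departure of MsO⁻ (taking the C–O bonding pair) generates a secondary carbocation.
Step 2: A hydride (H with its bonding pair) migrates from the adjacent sec-butyl carbon to the cationic centre — a 1,2-hydride shift — upgrading the secondary cation to a tertiary one.
The cation rearranges from secondary to tertiary via a 1,2-hydride shift from the adjacent sec-butyl carbon; the tertiary cation is what reacts next.

tertiary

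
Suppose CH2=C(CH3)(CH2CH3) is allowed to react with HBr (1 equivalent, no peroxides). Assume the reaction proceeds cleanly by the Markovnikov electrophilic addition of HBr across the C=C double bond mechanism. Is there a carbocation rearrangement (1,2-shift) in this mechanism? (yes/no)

no

The first-formed carbocation is tertiary.
No single 1,2-shift to an adjacent carbon would produce a more-substituted cation than the one already present, so no rearrangement occurs.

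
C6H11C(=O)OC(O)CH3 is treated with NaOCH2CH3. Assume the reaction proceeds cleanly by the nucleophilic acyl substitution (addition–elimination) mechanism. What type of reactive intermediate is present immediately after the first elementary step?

Step 1: CH3CH2O⁻ adds to the carbonyl carbon; the C=O π electrons shift onto oxygen and a tetrahedral alkoxide intermediate forms.
After step 1 the species present is a tetrahedral intermediate.

tetrahedral intermediate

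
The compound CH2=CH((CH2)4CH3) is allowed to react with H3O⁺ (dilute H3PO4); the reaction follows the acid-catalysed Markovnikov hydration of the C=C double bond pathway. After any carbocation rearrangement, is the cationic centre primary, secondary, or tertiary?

secondary

Step 1: Protonation of the alkene by H3O⁺: the π bond acts as the nucleophile and picks up H⁺, giving the more stable (Markovnikov) secondary carbocation. H2O is released.
No single 1,2-shift to an adjacent carbon would give a more-substituted cation, so no rearrangement occurs.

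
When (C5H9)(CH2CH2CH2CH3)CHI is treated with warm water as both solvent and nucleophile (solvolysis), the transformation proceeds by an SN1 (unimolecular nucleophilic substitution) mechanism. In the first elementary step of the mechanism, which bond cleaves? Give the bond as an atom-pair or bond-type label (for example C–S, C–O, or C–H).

Step 1: Ionisation: the C–I σ-bond cleaves heterolytically; both bonding electrons depart with I⁻, leaving a secondary carbocation at the α-carbon.
The bond broken in this step is the C–I bond.

C–I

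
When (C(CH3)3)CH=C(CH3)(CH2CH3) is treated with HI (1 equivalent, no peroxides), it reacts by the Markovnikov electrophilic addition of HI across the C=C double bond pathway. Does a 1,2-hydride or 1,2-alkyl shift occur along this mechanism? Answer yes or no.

The first-formed carbocation is tertiary.
No single 1,2-shift to an adjacent carbon would produce a more-substituted cation than the one already present, so no rearrangement occurs.

no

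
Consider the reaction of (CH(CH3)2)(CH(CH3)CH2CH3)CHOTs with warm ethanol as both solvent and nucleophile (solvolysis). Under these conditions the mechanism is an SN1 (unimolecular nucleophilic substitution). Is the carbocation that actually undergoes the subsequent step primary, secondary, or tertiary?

Step 1: Ionisation: the C–O σ-bond cleaves heterolytically; both bonding electrons depart with TsO⁻, leaving a secondary carbocation at the α-carbon.
Step 2: A 1,2-hydride shift from the adjacent sec-butyl carbon moves the positive charge from the secondary centre to an adjacent carbon, generating a more stable tertiary carbocation.
The cation rearranges from secondary to tertiary via a 1,2-hydride shift from the adjacent sec-butyl carbon; the tertiary cation is what reacts next.

tertiary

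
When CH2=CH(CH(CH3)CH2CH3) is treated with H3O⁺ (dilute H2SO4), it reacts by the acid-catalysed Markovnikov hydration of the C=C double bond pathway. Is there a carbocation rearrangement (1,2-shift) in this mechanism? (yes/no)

yes

The first-formed carbocation is secondary.
The adjacent sec-butyl carbon already bears 2 other carbon substituents and has a hydrogen to migrate; after a 1,2-hydride shift from that carbon the positive charge sits on a tertiary centre.
Tertiary is more stable than secondary, so the shift occurs.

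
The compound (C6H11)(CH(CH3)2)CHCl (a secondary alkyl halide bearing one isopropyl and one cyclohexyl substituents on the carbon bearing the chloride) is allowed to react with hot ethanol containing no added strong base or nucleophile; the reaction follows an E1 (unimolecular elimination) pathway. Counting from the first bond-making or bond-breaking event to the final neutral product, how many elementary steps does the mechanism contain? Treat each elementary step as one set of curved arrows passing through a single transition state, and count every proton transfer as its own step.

Step 1: Unassisted departure of Cl⁻ (taking the C–Cl bonding pair) generates a secondary carbocation.
Step 2: Carbocation rearrangement: a 1,2-hydride shift from the adjacent isopropyl carbon converts the initially-formed secondary cation into the more stable tertiary cation.
Step 3: An ethanol molecule (solvent) deprotonates a β-carbon; as the C–H bond breaks, those electrons form the new alkene π bond.
Total: 3 elementary steps.

3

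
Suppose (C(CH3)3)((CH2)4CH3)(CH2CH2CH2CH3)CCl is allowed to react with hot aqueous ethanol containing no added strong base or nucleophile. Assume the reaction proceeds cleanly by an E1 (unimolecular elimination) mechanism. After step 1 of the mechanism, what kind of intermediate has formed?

Step 1: The C–Cl bond breaks with both electrons going to the chloride; Cl⁻ leaves and a tertiary carbocation remains.
After step 1 the species present is a tertiary carbocation.

tertiary carbocation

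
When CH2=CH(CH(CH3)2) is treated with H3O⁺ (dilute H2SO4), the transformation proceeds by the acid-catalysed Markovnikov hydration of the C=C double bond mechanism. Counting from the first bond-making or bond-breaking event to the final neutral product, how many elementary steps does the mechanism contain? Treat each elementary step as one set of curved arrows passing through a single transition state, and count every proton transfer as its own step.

4

Step 1: Protonation of the alkene by H3O⁺: the π bond acts as the nucleophile and picks up H⁺, giving the more stable (Markovnikov) secondary carbocation. H2O is released.
Step 2: A 1,2-hydride shift from the adjacent isopropyl carbon moves the positive charge from the secondary centre to an adjacent carbon, generating a more stable tertiary carbocation.
Step 3: A lone pair on the oxygen of H2O attacks the carbocation, forming a C–O bond and an oxonium ion (a protonated alcohol).
Step 4: Deprotonation of the oxonium ion by a water molecule delivers the neutral alcohol and regenerates the acid catalyst.
Total: 4 elementary steps.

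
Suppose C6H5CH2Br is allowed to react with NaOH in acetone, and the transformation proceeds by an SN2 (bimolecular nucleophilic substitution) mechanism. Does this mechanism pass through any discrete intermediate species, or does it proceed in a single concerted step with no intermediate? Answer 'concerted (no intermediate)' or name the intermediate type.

OH⁻ attacks the back face of the α-carbon while Br⁻ departs with the C–Br bonding pair — a single concerted displacement through a pentacoordinate transition state.
All bond changes occur in one transition state; no discrete intermediate is formed.

concerted (no intermediate)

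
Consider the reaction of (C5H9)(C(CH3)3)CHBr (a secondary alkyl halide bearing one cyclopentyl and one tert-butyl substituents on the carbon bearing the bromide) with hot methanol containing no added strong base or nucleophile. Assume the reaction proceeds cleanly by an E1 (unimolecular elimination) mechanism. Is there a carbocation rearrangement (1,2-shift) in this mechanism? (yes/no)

The first-formed carbocation is secondary.
The adjacent cyclopentyl carbon already bears 2 other carbon substituents and has a hydrogen to migrate; after a 1,2-hydride shift from that carbon the positive charge sits on a tertiary centre.
Tertiary is more stable than secondary, so the shift occurs.

yes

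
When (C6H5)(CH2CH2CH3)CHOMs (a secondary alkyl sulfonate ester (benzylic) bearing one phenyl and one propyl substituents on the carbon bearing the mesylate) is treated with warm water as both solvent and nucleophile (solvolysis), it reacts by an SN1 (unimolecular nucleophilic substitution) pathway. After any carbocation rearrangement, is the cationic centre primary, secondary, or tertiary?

secondary

Step 1: The C–O bond breaks with both electrons going to the mesylate; MsO⁻ leaves and a secondary carbocation remains.
No single 1,2-shift to an adjacent carbon would give a more-substituted cation, so no rearrangement occurs.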